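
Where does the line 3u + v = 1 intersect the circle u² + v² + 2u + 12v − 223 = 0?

From the line, v = −3u + 1. Substituting:
10u² − 40u − 210 = 0  ⟹  u² − 4u − 21 = 0
u = 7 or u = −3, giving (7, −20) and (−3, 10).

(−3, 10) and (7, −20)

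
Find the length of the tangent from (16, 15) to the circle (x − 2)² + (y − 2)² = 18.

The centre is (2, 2) and r = 3√2. The square of the distance from P to the centre is 196 + 169 = 365.
The tangent meets the radius at right angles, so tangent² = |PO|² − r² = 365 − 18 = 347.

√347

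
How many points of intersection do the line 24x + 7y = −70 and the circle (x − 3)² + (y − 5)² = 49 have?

Centre (3, 5), r² = 49. Distance² from centre to line = (177)²/625 = 31329/625.
Since d² > r², the line lies outside the circle.

0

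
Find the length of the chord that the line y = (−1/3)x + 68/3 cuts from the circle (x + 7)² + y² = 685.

7√10

Centre (−7, 0), r² = 685. Perpendicular distance d from centre to line = |−75| / √10 = 75/√10.
Chord = 2√(r² − d²) = 2·√(245/2) = 7√10.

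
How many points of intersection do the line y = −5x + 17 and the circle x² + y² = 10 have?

0

d² = (5·0 + 1·0 − (17))²/26 = 289/26; r² = 10.
Since d² > r², the line lies outside the circle.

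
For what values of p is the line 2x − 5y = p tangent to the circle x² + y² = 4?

p = ±2√29

For a tangent, require d(centre, line) = r = 2.
|2·0 − 5·0 − p| / √29 = 2
|p| = 2√29.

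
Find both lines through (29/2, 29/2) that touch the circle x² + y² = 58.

A line y − (29/2) = m(x − (29/2)) is tangent when its distance from (0, 0) is √58:
[m·(−29/2) − (−29/2)]² = 58(m² + 1)
21m² − 58m + 21 = 0, so m = 7/3 or m = 3/7.
Through (29/2, 29/2) these give 7x − 3y = 58 and 3x − 7y = −58.

7x − 3y = 58 and 3x − 7y = −58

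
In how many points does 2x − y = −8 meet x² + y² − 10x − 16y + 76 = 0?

0

Substituting the line into the circle gives 5x² − 10x + 12 = 0.
Δ = 100 − 240 = −140.
No real roots: the line does not meet the circle.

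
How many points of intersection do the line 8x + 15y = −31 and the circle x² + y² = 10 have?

2

Substituting the line into the circle gives 289x² + 496x − 1289 = 0.
Discriminant = (496)² − 4·289·(−1289) = 1736100 > 0.
Two real roots: the line is a secant.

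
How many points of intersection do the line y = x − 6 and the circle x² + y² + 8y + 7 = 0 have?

Substituting the line into the circle gives 2x² − 4x − 5 = 0.
Discriminant = (−4)² − 4·2·(−5) = 56 > 0.
Two real roots: the line is a secant.

2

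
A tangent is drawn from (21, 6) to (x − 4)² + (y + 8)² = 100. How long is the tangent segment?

√385

With centre O = (4, −8), |OP|² = 485 and r² = 100.
The tangent meets the radius at right angles, so tangent² = |PO|² − r² = 485 − 100 = 385.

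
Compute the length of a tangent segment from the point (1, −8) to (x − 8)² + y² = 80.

√33

The centre is (8, 0) and r = 4√5. The square of the distance from P to the centre is 49 + 64 = 113.
The tangent meets the radius at right angles, so tangent² = |PO|² − r² = 113 − 80 = 33.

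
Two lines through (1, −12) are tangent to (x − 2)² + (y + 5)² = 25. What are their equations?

A line y − (−12) = m(x − (1)) is tangent when its distance from (2, −5) is 5:
(1m − (7))² = 25(m² + 1)
12m² + 7m − 12 = 0, so m = 3/4 or m = −4/3.
With m = 3/4: 3x − 4y = 51. With m = −4/3: 4x + 3y = −32.

3x − 4y = 51 and 4x + 3y = −32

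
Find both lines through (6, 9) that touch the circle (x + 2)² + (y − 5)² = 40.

Let a tangent through (6, 9) have slope m. Its distance from (−2, 5) must equal 2√10:
(−8m − (−4))² = 40(m² + 1)
3m² − 8m − 3 = 0, so m = 3 or m = −1/3.
Through (6, 9) these give 3x − y = 9 and x + 3y = 33.

3x − y = 9 and x + 3y = 33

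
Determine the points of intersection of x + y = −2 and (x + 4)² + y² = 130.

(−11, 9) and (5, −7)

From the line, y = −x − 2. Substituting:
2x² + 12x − 110 = 0  ⟹  x² + 6x − 55 = 0
x = 5 or x = −11, giving (5, −7) and (−11, 9).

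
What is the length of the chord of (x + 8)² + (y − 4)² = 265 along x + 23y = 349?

√530

Centre (−8, 4), r² = 265. Perpendicular distance d from centre to line = |−265| / √530 = 265/√530.
Chord = 2√(r² − d²) = 2·√(265/2) = √530.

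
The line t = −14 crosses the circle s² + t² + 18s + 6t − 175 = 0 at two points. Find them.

(−21, −14) and (3, −14)

From the line, t = −14. Substituting:
s² + 18s − 63 = 0
s = 3 or s = −21, giving (3, −14) and (−21, −14).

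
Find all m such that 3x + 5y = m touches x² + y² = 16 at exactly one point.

m = ±4√34

The line touches the circle iff its distance from (0, 0) is 4:
|3·0 + 5·0 − m| / √34 = 4
|m| = 4√34.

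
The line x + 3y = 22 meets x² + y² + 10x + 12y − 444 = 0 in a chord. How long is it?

11√10

Substitute y = (22 − x)/3:
10x² + 10x − 2720 = 0  ⟹  x² + x − 272 = 0
x = 16 or x = −17, giving (16, 2) and (−17, 13).
|(16, 2) − (−17, 13)| = √((33)² + (−11)²) = 11√10.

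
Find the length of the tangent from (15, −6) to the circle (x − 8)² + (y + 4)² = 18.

Centre (8, −4), r² = 18. |PO|² = (7)² + (−2)² = 53.
Power of the point: PT² = |PO|² − r² = 35, so PT = √35.

√35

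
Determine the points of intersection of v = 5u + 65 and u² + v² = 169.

(−13, 0) and (−12, 5)

From the line, v = 5u + 65. Substituting:
26u² + 650u + 4056 = 0  ⟹  u² + 25u + 156 = 0
u = −12 or u = −13, giving (−12, 5) and (−13, 0).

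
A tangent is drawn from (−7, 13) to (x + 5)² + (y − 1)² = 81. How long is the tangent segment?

√67

With centre O = (−5, 1), |OP|² = 148 and r² = 81.
Power of the point: PT² = |PO|² − r² = 67, so PT = √67.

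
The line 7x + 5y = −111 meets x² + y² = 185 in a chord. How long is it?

√74

Centre (0, 0), r² = 185. Perpendicular distance d from centre to line = |111| / √74 = 111/√74.
Chord = 2√(r² − d²) = 2·√(37/2) = √74.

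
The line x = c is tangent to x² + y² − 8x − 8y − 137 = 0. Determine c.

c = −9 or c = 17

For a tangent, require d(centre, line) = r = 13.
|1·4 + 0·4 − c| / √1 = 13
|c − (4)| = 13, so c = 17 or c = −9.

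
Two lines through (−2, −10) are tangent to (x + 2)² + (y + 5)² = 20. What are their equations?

x − 2y = 18 and x + 2y = −22

Let a tangent through (−2, −10) have slope m. Its distance from (−2, −5) must equal 2√5:
[m·(0) − (5)]² = 20(m² + 1)
4m² − 1 = 0, so m = 1/2 or m = −1/2.
With m = 1/2: x − 2y = 18. With m = −1/2: x + 2y = −22.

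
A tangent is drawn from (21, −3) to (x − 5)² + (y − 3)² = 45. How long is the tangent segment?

The centre is (5, 3) and r = 3√5. The square of the distance from P to the centre is 256 + 36 = 292.
The tangent meets the radius at right angles, so tangent² = |PO|² − r² = 292 − 45 = 247.

√247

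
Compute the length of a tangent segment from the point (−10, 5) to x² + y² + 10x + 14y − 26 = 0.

Centre (−5, −7), r² = 100. |PO|² = (−5)² + (12)² = 169.
The tangent meets the radius at right angles, so tangent² = |PO|² − r² = 169 − 100 = 69.

√69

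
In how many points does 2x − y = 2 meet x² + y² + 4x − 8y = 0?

Centre (−2, 4), r² = 20. Distance² from centre to line = (−10)²/5 = 20.
Since d² = r², the line is tangent.

1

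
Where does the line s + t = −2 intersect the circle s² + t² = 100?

Substitute t = −s − 2:
2s² + 4s − 96 = 0  ⟹  s² + 2s − 48 = 0
s = 6 or s = −8, giving (6, −8) and (−8, 6).

(−8, 6) and (6, −8)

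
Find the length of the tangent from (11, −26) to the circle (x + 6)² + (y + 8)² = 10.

3√67

Centre (−6, −8), r² = 10. |PO|² = (17)² + (−18)² = 613.
Power of the point: PT² = |PO|² − r² = 603, so PT = 3√67.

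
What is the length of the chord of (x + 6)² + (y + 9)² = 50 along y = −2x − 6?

2√5

Express y = −2x − 6 and substitute into the circle:
5x² − 5 = 0  ⟹  x² − 1 = 0
x = 1 or x = −1, giving (1, −8) and (−1, −4).
Chord length = distance between (1, −8) and (−1, −4) = √20 = 2√5.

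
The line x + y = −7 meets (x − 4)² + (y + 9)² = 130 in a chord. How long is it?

The distance from (4, −9) to the line is 2/√2, and r² = 130.
Chord = 2√(r² − d²) = 2·√(128) = 16√2.

16√2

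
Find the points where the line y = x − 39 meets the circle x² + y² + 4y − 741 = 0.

From the line, y = x − 39. Substituting:
2x² − 74x + 624 = 0  ⟹  x² − 37x + 312 = 0
x = 24 or x = 13, giving (24, −15) and (13, −26).

(13, −26) and (24, −15)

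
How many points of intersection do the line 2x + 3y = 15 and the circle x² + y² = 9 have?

0

Substituting the line into the circle gives 13x² − 60x + 144 = 0.
Δ = 3600 − 7488 = −3888.
No real roots: the line does not meet the circle.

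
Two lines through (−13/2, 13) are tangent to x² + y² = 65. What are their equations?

Let a tangent through (−13/2, 13) have slope m. Its distance from (0, 0) must equal √65:
(13/2m − (−13))² = 65(m² + 1)
7m² − 52m − 32 = 0, so m = −4/7 or m = 8.
With m = −4/7: 4x + 7y = 65. With m = 8: 8x − y = −65.

4x + 7y = 65 and 8x − y = −65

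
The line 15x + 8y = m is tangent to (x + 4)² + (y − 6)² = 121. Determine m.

m = −199 or m = 175

The line touches the circle iff its distance from (−4, 6) is 11:
|15·(−4) + 8·6 − m| / √289 = 11
|m − (−12)| = 11·17, so m = 175 or m = −199.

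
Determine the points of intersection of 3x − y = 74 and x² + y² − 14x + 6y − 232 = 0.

(20, −14) and (24, −2)

From the line, y = 3x − 74. Substituting:
10x² − 440x + 4800 = 0  ⟹  x² − 44x + 480 = 0
x = 24 or x = 20, giving (24, −2) and (20, −14).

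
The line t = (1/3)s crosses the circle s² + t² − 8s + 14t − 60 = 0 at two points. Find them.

From the line, t = (s)/3. Substituting:
10s² − 30s − 540 = 0  ⟹  s² − 3s − 54 = 0
s = 9 or s = −6, giving (9, 3) and (−6, −2).

(−6, −2) and (9, 3)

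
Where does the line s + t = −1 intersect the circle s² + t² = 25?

Express t = −s − 1 and substitute into the circle:
2s² + 2s − 24 = 0  ⟹  s² + s − 12 = 0
s = 3 or s = −4, giving (3, −4) and (−4, 3).

(−4, 3) and (3, −4)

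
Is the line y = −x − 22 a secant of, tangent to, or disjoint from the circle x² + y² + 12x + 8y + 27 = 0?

Substituting the line into the circle gives 2x² + 48x + 335 = 0.
Discriminant = (48)² − 4·2·(335) = −376 < 0.
No real roots: the line does not meet the circle.

disjoint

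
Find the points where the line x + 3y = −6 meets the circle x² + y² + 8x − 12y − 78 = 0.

(−15, 3) and (3, −3)

Express y = (−6 − x)/3 and substitute into the circle:
10x² + 120x − 450 = 0  ⟹  x² + 12x − 45 = 0
x = 3 or x = −15, giving (3, −3) and (−15, 3).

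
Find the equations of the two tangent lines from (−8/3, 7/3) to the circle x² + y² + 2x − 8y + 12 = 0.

x + 2y = 2 and 2x + y = −3

A line y − (7/3) = m(x − (−8/3)) is tangent when its distance from (−1, 4) is √5:
[m·(5/3) − (5/3)]² = 5(m² + 1)
2m² + 5m + 2 = 0, so m = −1/2 or m = −2.
With m = −1/2: x + 2y = 2. With m = −2: 2x + y = −3.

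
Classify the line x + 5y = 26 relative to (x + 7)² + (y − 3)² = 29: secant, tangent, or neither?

secant

Substituting the line into the circle gives 26x² + 328x + 621 = 0.
Discriminant = (328)² − 4·26·(621) = 43000 > 0.
Two real roots: the line is a secant.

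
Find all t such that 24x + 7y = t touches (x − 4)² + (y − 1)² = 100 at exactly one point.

t = −147 or t = 353

The line touches the circle iff its distance from (4, 1) is 10:
|24·4 + 7·1 − t| / √625 = 10
|t − (103)| = 10·25, so t = 353 or t = −147.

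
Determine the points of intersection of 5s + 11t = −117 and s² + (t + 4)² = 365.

Substitute t = (−117 − 5s)/11:
146s² + 730s − 38836 = 0  ⟹  s² + 5s − 266 = 0
s = 14 or s = −19, giving (14, −17) and (−19, −2).

(−19, −2) and (14, −17)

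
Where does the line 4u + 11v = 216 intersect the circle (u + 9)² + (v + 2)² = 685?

From the line, v = (216 − 4u)/11. Substituting:
137u² + 274u − 16440 = 0  ⟹  u² + 2u − 120 = 0
u = 10 or u = −12, giving (10, 16) and (−12, 24).

(−12, 24) and (10, 16)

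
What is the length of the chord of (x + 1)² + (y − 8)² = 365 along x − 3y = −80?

5√10

Centre (−1, 8), r² = 365. Perpendicular distance d from centre to line = |55| / √10 = 55/√10.
Chord = 2√(r² − d²) = 2·√(125/2) = 5√10.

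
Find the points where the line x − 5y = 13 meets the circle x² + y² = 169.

From the line, y = (−13 + x)/5. Substituting:
26x² − 26x − 4056 = 0  ⟹  x² − x − 156 = 0
x = 13 or x = −12, giving (13, 0) and (−12, −5).

(−12, −5) and (13, 0)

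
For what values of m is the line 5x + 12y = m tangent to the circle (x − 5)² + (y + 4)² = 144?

The line touches the circle iff its distance from (5, −4) is 12:
|5·5 + 12·(−4) − m| / √169 = 12
|m − (−23)| = 12·13, so m = 133 or m = −179.

m = −179 or m = 133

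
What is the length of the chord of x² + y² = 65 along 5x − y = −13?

3√26

Express y = 5x + 13 and substitute into the circle:
26x² + 130x + 104 = 0  ⟹  x² + 5x + 4 = 0
x = −1 or x = −4, giving (−1, 8) and (−4, −7).
|(−1, 8) − (−4, −7)| = √((3)² + (15)²) = 3√26.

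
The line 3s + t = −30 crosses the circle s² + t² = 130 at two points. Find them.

Express t = −3s − 30 and substitute into the circle:
10s² + 180s + 770 = 0  ⟹  s² + 18s + 77 = 0
s = −7 or s = −11, giving (−7, −9) and (−11, 3).

(−11, 3) and (−7, −9)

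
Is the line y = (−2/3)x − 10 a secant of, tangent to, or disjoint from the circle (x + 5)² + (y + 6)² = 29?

secant

Substituting the line into the circle gives 13x² + 138x + 108 = 0.
Discriminant = (138)² − 4·13·(108) = 13428 > 0.
Two real roots: the line is a secant.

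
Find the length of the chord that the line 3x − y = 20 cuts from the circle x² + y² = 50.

2√10

Express y = 3x − 20 and substitute into the circle:
10x² − 120x + 350 = 0  ⟹  x² − 12x + 35 = 0
x = 7 or x = 5, giving (7, 1) and (5, −5).
Chord length = distance between (7, 1) and (5, −5) = √40 = 2√10.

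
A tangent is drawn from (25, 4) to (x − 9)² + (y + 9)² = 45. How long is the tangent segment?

Centre (9, −9), r² = 45. |PO|² = (16)² + (13)² = 425.
By the tangent–radius right angle, tangent length = √(|PO|² − r²) = √380 = 2√95.

2√95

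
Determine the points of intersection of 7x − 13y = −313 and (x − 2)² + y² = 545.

Substitute y = (313 + 7x)/13:
218x² + 3706x + 6540 = 0  ⟹  x² + 17x + 30 = 0
x = −2 or x = −15, giving (−2, 23) and (−15, 16).

(−15, 16) and (−2, 23)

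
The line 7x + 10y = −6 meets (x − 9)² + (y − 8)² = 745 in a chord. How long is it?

4√149

The distance from (9, 8) to the line is 149/√149, and r² = 745.
Half the chord is √(r² − d²) = √(596), so the full chord is 4√149.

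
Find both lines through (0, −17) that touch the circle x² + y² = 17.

4x + y = −17 and 4x − y = 17

A line y − (−17) = m(x − (0)) is tangent when its distance from (0, 0) is √17:
(0m − (17))² = 17(m² + 1)
m² − 16 = 0, so m = −4 or m = 4.
With m = −4: 4x + y = −17. With m = 4: 4x − y = 17.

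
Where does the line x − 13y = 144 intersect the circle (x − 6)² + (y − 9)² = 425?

From the line, y = (−144 + x)/13. Substituting:
170x² − 2550x + 2380 = 0  ⟹  x² − 15x + 14 = 0
x = 14 or x = 1, giving (14, −10) and (1, −11).

(1, −11) and (14, −10)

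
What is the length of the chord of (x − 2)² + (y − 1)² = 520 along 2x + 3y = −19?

12√13

The distance from (2, 1) to the line is 26/√13, and r² = 520.
Chord = 2√(r² − d²) = 2·√(468) = 12√13.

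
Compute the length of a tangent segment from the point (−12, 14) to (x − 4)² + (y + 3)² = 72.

The centre is (4, −3) and r = 6√2. The square of the distance from P to the centre is 256 + 289 = 545.
The tangent meets the radius at right angles, so tangent² = |PO|² − r² = 545 − 72 = 473.

√473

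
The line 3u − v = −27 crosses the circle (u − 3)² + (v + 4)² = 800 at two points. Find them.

From the line, v = 3u + 27. Substituting:
10u² + 180u + 170 = 0  ⟹  u² + 18u + 17 = 0
u = −1 or u = −17, giving (−1, 24) and (−17, −24).

(−17, −24) and (−1, 24)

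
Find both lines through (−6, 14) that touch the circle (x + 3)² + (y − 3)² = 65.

7x − 4y = −98 and 4x + 7y = 74

A line y − (14) = m(x − (−6)) is tangent when its distance from (−3, 3) is √65:
[m·(3) − (−11)]² = 65(m² + 1)
28m² − 33m − 28 = 0, so m = 7/4 or m = −4/7.
With m = 7/4: 7x − 4y = −98. With m = −4/7: 4x + 7y = 74.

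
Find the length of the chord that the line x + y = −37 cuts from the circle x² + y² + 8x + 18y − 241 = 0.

The distance from (−4, −9) to the line is 24/√2, and r² = 338.
Chord = 2√(r² − d²) = 2·√(50) = 10√2.

10√2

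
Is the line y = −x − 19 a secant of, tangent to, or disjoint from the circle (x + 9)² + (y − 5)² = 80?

Substituting the line into the circle gives 2x² + 66x + 577 = 0.
Discriminant = (66)² − 4·2·(577) = −260 < 0.
No real roots: the line does not meet the circle.

disjoint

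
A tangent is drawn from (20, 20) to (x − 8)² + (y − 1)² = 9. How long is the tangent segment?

4√31

Centre (8, 1), r² = 9. |PO|² = (12)² + (19)² = 505.
By the tangent–radius right angle, tangent length = √(|PO|² − r²) = √496 = 4√31.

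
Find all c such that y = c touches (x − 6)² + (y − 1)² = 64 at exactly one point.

c = −7 or c = 9

The line touches the circle iff its distance from (6, 1) is 8:
|0·6 + 1·1 − c| / √1 = 8
|c − (1)| = 8, so c = 9 or c = −7.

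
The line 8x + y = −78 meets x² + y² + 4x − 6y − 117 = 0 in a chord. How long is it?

2√65

From the line, y = −8x − 78. Substituting:
65x² + 1300x + 6435 = 0  ⟹  x² + 20x + 99 = 0
x = −9 or x = −11, giving (−9, −6) and (−11, 10).
Chord length = distance between (−9, −6) and (−11, 10) = √260 = 2√65.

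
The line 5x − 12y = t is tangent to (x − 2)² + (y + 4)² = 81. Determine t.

The line touches the circle iff its distance from (2, −4) is 9:
|5·2 − 12·(−4) − t| / √169 = 9
|t − (58)| = 9·13, so t = 175 or t = −59.

t = −59 or t = 175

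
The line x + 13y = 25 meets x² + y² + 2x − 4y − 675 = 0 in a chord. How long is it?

Centre (−1, 2), r² = 680. Perpendicular distance d from centre to line = |0| / √170 = 0/√170.
Half the chord is √(r² − d²) = √(680), so the full chord is 4√170.

4√170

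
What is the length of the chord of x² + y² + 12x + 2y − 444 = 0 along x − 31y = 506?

√962

Express y = (−506 + x)/31 and substitute into the circle:
962x² + 10582x − 202020 = 0  ⟹  x² + 11x − 210 = 0
x = 10 or x = −21, giving (10, −16) and (−21, −17).
|(10, −16) − (−21, −17)| = √((31)² + (1)²) = √962.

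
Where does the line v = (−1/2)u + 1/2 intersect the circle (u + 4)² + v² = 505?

Substitute v = (1 − u)/2:
5u² + 30u − 1955 = 0  ⟹  u² + 6u − 391 = 0
u = 17 or u = −23, giving (17, −8) and (−23, 12).

(−23, 12) and (17, −8)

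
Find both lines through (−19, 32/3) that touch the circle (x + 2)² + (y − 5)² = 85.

Write the tangent as mx − y + (32/3 − m·(−19)) = 0 and set its distance from the centre to √85:
[m·(17) − (−17/3)]² = 85(m² + 1)
54m² + 51m − 14 = 0, so m = −7/6 or m = 2/9.
Through (−19, 32/3) these give 7x + 6y = −69 and 2x − 9y = −134.

7x + 6y = −69 and 2x − 9y = −134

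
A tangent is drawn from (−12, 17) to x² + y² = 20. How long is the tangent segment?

With centre O = (0, 0), |OP|² = 433 and r² = 20.
The tangent meets the radius at right angles, so tangent² = |PO|² − r² = 433 − 20 = 413.

√413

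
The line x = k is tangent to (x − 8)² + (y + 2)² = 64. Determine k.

k = 0 or k = 16

Tangency holds when the distance from the centre (8, −2) to the line equals the radius 8:
|1·8 + 0·(−2) − k| / √1 = 8
|k − (8)| = 8, so k = 16 or k = 0.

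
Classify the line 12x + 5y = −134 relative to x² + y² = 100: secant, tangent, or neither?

neither

Centre (0, 0), r² = 100. Distance² from centre to line = (134)²/169 = 17956/169.
Since d² > r², the line lies outside the circle.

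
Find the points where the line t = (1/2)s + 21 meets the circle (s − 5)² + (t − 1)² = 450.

(−10, 16) and (2, 22)

From the line, t = (42 + s)/2. Substituting:
5s² + 40s − 100 = 0  ⟹  s² + 8s − 20 = 0
s = 2 or s = −10, giving (2, 22) and (−10, 16).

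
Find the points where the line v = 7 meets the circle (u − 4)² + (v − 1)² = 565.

(−19, 7) and (27, 7)

Express v = 7 and substitute into the circle:
u² − 8u − 513 = 0
u = 27 or u = −19, giving (27, 7) and (−19, 7).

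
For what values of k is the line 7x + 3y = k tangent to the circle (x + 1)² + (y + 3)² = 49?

For a tangent, require d(centre, line) = r = 7.
|7·(−1) + 3·(−3) − k| / √58 = 7
|k − (−16)| = 7√58.

k = −16 ± 7√58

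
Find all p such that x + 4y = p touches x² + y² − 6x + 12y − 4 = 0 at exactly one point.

p = −21 ± 7√17

Tangency holds when the distance from the centre (3, −6) to the line equals the radius 7:
|1·3 + 4·(−6) − p| / √17 = 7
|p − (−21)| = 7√17.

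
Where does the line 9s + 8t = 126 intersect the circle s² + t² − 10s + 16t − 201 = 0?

From the line, t = (126 − 9s)/8. Substituting:
145s² − 4060s + 19140 = 0  ⟹  s² − 28s + 132 = 0
s = 22 or s = 6, giving (22, −9) and (6, 9).

(6, 9) and (22, −9)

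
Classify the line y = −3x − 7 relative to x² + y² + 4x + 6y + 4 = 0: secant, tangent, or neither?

Substituting the line into the circle gives 10x² + 28x + 11 = 0.
Δ = 784 − 440 = 344.
Two real roots: the line is a secant.

secant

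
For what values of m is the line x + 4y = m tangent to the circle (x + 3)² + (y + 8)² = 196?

Tangency holds when the distance from the centre (−3, −8) to the line equals the radius 14:
|1·(−3) + 4·(−8) − m| / √17 = 14
|m − (−35)| = 14√17.

m = −35 ± 14√17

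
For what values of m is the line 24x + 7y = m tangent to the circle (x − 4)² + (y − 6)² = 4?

The line touches the circle iff its distance from (4, 6) is 2:
|24·4 + 7·6 − m| / √625 = 2
|m − (138)| = 2·25, so m = 188 or m = 88.

m = 88 or m = 188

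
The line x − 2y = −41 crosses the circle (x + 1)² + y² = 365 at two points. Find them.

Substitute y = (41 + x)/2:
5x² + 90x + 225 = 0  ⟹  x² + 18x + 45 = 0
x = −3 or x = −15, giving (−3, 19) and (−15, 13).

(−15, 13) and (−3, 19)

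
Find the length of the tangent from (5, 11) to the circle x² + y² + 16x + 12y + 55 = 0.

The centre is (−8, −6) and r = 3√5. The square of the distance from P to the centre is 169 + 289 = 458.
Power of the point: PT² = |PO|² − r² = 413, so PT = √413.

√413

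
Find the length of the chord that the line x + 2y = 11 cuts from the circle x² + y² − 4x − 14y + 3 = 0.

From the line, y = (11 − x)/2. Substituting:
5x² − 10x − 175 = 0  ⟹  x² − 2x − 35 = 0
x = 7 or x = −5, giving (7, 2) and (−5, 8).
|(7, 2) − (−5, 8)| = √((12)² + (−6)²) = 6√5.

6√5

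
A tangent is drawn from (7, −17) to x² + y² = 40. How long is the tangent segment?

With centre O = (0, 0), |OP|² = 338 and r² = 40.
Power of the point: PT² = |PO|² − r² = 298, so PT = √298.

√298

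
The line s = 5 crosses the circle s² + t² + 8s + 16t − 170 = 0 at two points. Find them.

(5, −21) and (5, 5)

The line gives s = 5. Substituting into the circle:
t² + 16t − 105 = 0
t = 5 or t = −21, giving (5, 5) and (5, −21).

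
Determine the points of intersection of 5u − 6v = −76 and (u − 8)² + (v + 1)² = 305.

(−8, 6) and (4, 16)

Substitute v = (76 + 5u)/6:
61u² + 244u − 1952 = 0  ⟹  u² + 4u − 32 = 0
u = 4 or u = −8, giving (4, 16) and (−8, 6).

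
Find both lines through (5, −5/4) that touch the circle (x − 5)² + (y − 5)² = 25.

A line y − (−5/4) = m(x − (5)) is tangent when its distance from (5, 5) is 5:
[m·(0) − (25/4)]² = 25(m² + 1)
16m² − 9 = 0, so m = −3/4 or m = 3/4.
Through (5, −5/4) these give 3x + 4y = 10 and 3x − 4y = 20.

3x + 4y = 10 and 3x − 4y = 20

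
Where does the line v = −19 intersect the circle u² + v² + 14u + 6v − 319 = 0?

(−18, −19) and (4, −19)

From the line, v = −19. Substituting:
u² + 14u − 72 = 0
u = 4 or u = −18, giving (4, −19) and (−18, −19).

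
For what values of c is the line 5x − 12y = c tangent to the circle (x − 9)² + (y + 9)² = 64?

c = 49 or c = 257

Tangency holds when the distance from the centre (9, −9) to the line equals the radius 8:
|5·9 − 12·(−9) − c| / √169 = 8
|c − (153)| = 8·13, so c = 257 or c = 49.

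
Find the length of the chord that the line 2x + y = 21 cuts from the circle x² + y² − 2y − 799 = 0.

24√5

Substitute y = −2x + 21:
5x² − 80x − 400 = 0  ⟹  x² − 16x − 80 = 0
x = 20 or x = −4, giving (20, −19) and (−4, 29).
|(20, −19) − (−4, 29)| = √((24)² + (−48)²) = 24√5.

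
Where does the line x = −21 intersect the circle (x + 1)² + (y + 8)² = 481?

(−21, −17) and (−21, 1)

The line gives x = −21. Substituting into the circle:
y² + 16y − 17 = 0
y = 1 or y = −17, giving (−21, 1) and (−21, −17).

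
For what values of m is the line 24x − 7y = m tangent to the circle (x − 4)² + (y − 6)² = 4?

The line touches the circle iff its distance from (4, 6) is 2:
|24·4 − 7·6 − m| / √625 = 2
|m − (54)| = 2·25, so m = 104 or m = 4.

m = 4 or m = 104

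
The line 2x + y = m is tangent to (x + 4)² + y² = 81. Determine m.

For a tangent, require d(centre, line) = r = 9.
|2·(−4) + 1·0 − m| / √5 = 9
|m − (−8)| = 9√5.

m = −8 ± 9√5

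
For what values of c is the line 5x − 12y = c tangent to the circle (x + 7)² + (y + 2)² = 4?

c = −37 or c = 15

For a tangent, require d(centre, line) = r = 2.
|5·(−7) − 12·(−2) − c| / √169 = 2
|c − (−11)| = 2·13, so c = 15 or c = −37.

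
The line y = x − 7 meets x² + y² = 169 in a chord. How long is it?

From the line, y = x − 7. Substituting:
2x² − 14x − 120 = 0  ⟹  x² − 7x − 60 = 0
x = 12 or x = −5, giving (12, 5) and (−5, −12).
|(12, 5) − (−5, −12)| = √((17)² + (17)²) = 17√2.

17√2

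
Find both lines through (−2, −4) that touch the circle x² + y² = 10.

x − 3y = 10 and 3x + y = −10

Let a tangent through (−2, −4) have slope m. Its distance from (0, 0) must equal √10:
(2m − (4))² = 10(m² + 1)
3m² + 8m − 3 = 0, so m = 1/3 or m = −3.
Through (−2, −4) these give x − 3y = 10 and 3x + y = −10.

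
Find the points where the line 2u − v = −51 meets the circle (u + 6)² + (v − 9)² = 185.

Express v = 2u + 51 and substitute into the circle:
5u² + 180u + 1615 = 0  ⟹  u² + 36u + 323 = 0
u = −17 or u = −19, giving (−17, 17) and (−19, 13).

(−19, 13) and (−17, 17)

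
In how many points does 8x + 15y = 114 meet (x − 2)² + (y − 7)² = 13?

d² = (8·2 + 15·7 − (114))²/289 = 49/289; r² = 13.
Since d² < r², the line cuts the circle twice.

2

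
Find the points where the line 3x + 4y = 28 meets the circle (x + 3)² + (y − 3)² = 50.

Express y = (28 − 3x)/4 and substitute into the circle:
25x² − 400 = 0  ⟹  x² − 16 = 0
x = 4 or x = −4, giving (4, 4) and (−4, 10).

(−4, 10) and (4, 4)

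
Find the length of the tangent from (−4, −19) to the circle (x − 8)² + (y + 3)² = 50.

5√14

The centre is (8, −3) and r = 5√2. The square of the distance from P to the centre is 144 + 256 = 400.
The tangent meets the radius at right angles, so tangent² = |PO|² − r² = 400 − 50 = 350.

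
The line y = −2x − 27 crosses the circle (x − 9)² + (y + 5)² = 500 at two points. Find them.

(−13, −1) and (−1, −25)

Express y = −2x − 27 and substitute into the circle:
5x² + 70x + 65 = 0  ⟹  x² + 14x + 13 = 0
x = −1 or x = −13, giving (−1, −25) and (−13, −1).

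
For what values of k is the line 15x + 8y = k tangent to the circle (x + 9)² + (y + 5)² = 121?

Tangency holds when the distance from the centre (−9, −5) to the line equals the radius 11:
|15·(−9) + 8·(−5) − k| / √289 = 11
|k − (−175)| = 11·17, so k = 12 or k = −362.

k = −362 or k = 12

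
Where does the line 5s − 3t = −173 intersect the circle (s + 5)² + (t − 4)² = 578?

From the line, t = (173 + 5s)/3. Substituting:
34s² + 1700s + 20944 = 0  ⟹  s² + 50s + 616 = 0
s = −22 or s = −28, giving (−22, 21) and (−28, 11).

(−28, 11) and (−22, 21)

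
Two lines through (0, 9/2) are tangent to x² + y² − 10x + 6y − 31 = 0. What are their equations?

x − 8y = −36 and 7x − 4y = −18

Write the tangent as mx − y + (9/2 − m·(0)) = 0 and set its distance from the centre to √65:
(5m − (−15/2))² = 65(m² + 1)
32m² − 60m + 7 = 0, so m = 1/8 or m = 7/4.
Through (0, 9/2) these give x − 8y = −36 and 7x − 4y = −18.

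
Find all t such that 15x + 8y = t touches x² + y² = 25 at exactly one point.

t = −85 or t = 85

For a tangent, require d(centre, line) = r = 5.
|15·0 + 8·0 − t| / √289 = 5
|t| = 5·17, so t = 85 or t = −85.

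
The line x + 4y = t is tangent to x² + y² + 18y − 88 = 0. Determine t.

For a tangent, require d(centre, line) = r = 13.
|1·0 + 4·(−9) − t| / √17 = 13
|t − (−36)| = 13√17.

t = −36 ± 13√17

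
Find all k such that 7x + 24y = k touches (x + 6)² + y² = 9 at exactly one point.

k = −117 or k = 33

Tangency holds when the distance from the centre (−6, 0) to the line equals the radius 3:
|7·(−6) + 24·0 − k| / √625 = 3
|k − (−42)| = 3·25, so k = 33 or k = −117.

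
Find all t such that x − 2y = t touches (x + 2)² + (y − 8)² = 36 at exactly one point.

Tangency holds when the distance from the centre (−2, 8) to the line equals the radius 6:
|1·(−2) − 2·8 − t| / √5 = 6
|t − (−18)| = 6√5.

t = −18 ± 6√5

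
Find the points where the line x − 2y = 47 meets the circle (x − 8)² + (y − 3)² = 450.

Express y = (−47 + x)/2 and substitute into the circle:
5x² − 170x + 1265 = 0  ⟹  x² − 34x + 253 = 0
x = 23 or x = 11, giving (23, −12) and (11, −18).

(11, −18) and (23, −12)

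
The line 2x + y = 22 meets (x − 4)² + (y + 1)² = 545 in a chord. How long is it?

The distance from (4, −1) to the line is 15/√5, and r² = 545.
Half the chord is √(r² − d²) = √(500), so the full chord is 20√5.

20√5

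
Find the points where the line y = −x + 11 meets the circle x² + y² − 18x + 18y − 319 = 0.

(0, 11) and (29, −18)

Express y = −x + 11 and substitute into the circle:
2x² − 58x = 0  ⟹  x² − 29x = 0
x = 29 or x = 0, giving (29, −18) and (0, 11).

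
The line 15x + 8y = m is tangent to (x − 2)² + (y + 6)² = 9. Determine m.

m = −69 or m = 33

The line touches the circle iff its distance from (2, −6) is 3:
|15·2 + 8·(−6) − m| / √289 = 3
|m − (−18)| = 3·17, so m = 33 or m = −69.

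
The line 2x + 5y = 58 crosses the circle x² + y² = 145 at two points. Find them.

(−1, 12) and (9, 8)

Express y = (58 − 2x)/5 and substitute into the circle:
29x² − 232x − 261 = 0  ⟹  x² − 8x − 9 = 0
x = 9 or x = −1, giving (9, 8) and (−1, 12).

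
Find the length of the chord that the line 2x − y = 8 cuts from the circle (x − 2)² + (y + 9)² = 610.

Centre (2, −9), r² = 610. Perpendicular distance d from centre to line = |5| / √5 = 5/√5.
Chord = 2√(r² − d²) = 2·√(605) = 22√5.

22√5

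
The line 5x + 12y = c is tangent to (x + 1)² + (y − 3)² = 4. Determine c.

c = 5 or c = 57

The line touches the circle iff its distance from (−1, 3) is 2:
|5·(−1) + 12·3 − c| / √169 = 2
|c − (31)| = 2·13, so c = 57 or c = 5.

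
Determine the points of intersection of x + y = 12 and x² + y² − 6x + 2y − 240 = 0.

From the line, y = −x + 12. Substituting:
2x² − 32x − 72 = 0  ⟹  x² − 16x − 36 = 0
x = 18 or x = −2, giving (18, −6) and (−2, 14).

(−2, 14) and (18, −6)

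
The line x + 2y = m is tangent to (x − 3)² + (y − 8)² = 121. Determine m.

m = 19 ± 11√5

For a tangent, require d(centre, line) = r = 11.
|1·3 + 2·8 − m| / √5 = 11
|m − (19)| = 11√5.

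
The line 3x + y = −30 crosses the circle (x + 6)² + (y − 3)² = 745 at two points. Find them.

Substitute y = −3x − 30:
10x² + 210x + 380 = 0  ⟹  x² + 21x + 38 = 0
x = −2 or x = −19, giving (−2, −24) and (−19, 27).

(−19, 27) and (−2, −24)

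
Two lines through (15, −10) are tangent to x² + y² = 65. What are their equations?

Write the tangent as mx − y + (−10 − m·(15)) = 0 and set its distance from the centre to √65:
(−15m − (10))² = 65(m² + 1)
32m² + 60m + 7 = 0, so m = −7/4 or m = −1/8.
Through (15, −10) these give 7x + 4y = 65 and x + 8y = −65.

7x + 4y = 65 and x + 8y = −65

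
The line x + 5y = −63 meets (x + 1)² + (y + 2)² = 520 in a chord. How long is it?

8√26

Centre (−1, −2), r² = 520. Perpendicular distance d from centre to line = |52| / √26 = 52/√26.
Chord = 2√(r² − d²) = 2·√(416) = 8√26.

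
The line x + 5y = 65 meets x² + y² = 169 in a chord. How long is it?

√26

The distance from (0, 0) to the line is 65/√26, and r² = 169.
Half the chord is √(r² − d²) = √(13/2), so the full chord is √26.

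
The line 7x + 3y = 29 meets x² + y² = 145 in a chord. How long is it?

The distance from (0, 0) to the line is 29/√58, and r² = 145.
Half the chord is √(r² − d²) = √(261/2), so the full chord is 3√58.

3√58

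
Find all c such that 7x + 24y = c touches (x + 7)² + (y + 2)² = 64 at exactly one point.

Tangency holds when the distance from the centre (−7, −2) to the line equals the radius 8:
|7·(−7) + 24·(−2) − c| / √625 = 8
|c − (−97)| = 8·25, so c = 103 or c = −297.

c = −297 or c = 103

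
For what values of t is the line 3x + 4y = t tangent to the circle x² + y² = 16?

t = −20 or t = 20

For a tangent, require d(centre, line) = r = 4.
|3·0 + 4·0 − t| / √25 = 4
|t| = 4·5, so t = 20 or t = −20.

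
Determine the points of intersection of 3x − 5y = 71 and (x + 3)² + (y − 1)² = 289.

(−3, −16) and (12, −7)

Substitute y = (−71 + 3x)/5:
34x² − 306x − 1224 = 0  ⟹  x² − 9x − 36 = 0
x = 12 or x = −3, giving (12, −7) and (−3, −16).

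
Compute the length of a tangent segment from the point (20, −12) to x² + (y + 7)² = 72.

The centre is (0, −7) and r = 6√2. The square of the distance from P to the centre is 400 + 25 = 425.
Power of the point: PT² = |PO|² − r² = 353, so PT = √353.

√353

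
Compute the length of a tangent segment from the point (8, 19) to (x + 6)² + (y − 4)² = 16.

With centre O = (−6, 4), |OP|² = 421 and r² = 16.
The tangent meets the radius at right angles, so tangent² = |PO|² − r² = 421 − 16 = 405.

9√5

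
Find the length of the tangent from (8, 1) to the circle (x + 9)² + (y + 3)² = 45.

2√65

Centre (−9, −3), r² = 45. |PO|² = (17)² + (4)² = 305.
Power of the point: PT² = |PO|² − r² = 260, so PT = 2√65.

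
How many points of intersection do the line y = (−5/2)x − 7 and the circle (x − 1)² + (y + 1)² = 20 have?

Substituting the line into the circle gives 29x² + 112x + 68 = 0.
Δ = 12544 − 7888 = 4656.
Two real roots: the line is a secant.

2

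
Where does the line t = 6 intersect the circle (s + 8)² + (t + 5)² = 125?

(−10, 6) and (−6, 6)

Substitute t = 6:
s² + 16s + 60 = 0
s = −6 or s = −10, giving (−6, 6) and (−10, 6).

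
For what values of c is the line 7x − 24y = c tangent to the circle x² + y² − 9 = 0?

c = −75 or c = 75

For a tangent, require d(centre, line) = r = 3.
|7·0 − 24·0 − c| / √625 = 3
|c| = 3·25, so c = 75 or c = −75.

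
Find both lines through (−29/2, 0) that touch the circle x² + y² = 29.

2x + 5y = −29 and 2x − 5y = −29

Let a tangent through (−29/2, 0) have slope m. Its distance from (0, 0) must equal √29:
(29/2m − (0))² = 29(m² + 1)
25m² − 4 = 0, so m = −2/5 or m = 2/5.
With m = −2/5: 2x + 5y = −29. With m = 2/5: 2x − 5y = −29.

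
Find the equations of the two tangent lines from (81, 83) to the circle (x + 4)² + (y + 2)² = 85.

7x − 6y = 69 and 6x − 7y = −95

A line y − (83) = m(x − (81)) is tangent when its distance from (−4, −2) is √85:
(−85m − (−85))² = 85(m² + 1)
42m² − 85m + 42 = 0, so m = 7/6 or m = 6/7.
With m = 7/6: 7x − 6y = 69. With m = 6/7: 6x − 7y = −95.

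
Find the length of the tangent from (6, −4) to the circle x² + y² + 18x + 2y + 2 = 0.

√154

The centre is (−9, −1) and r = 4√5. The square of the distance from P to the centre is 225 + 9 = 234.
The tangent meets the radius at right angles, so tangent² = |PO|² − r² = 234 − 80 = 154.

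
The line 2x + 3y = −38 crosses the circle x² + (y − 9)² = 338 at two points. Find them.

Substitute y = (−38 − 2x)/3:
13x² + 260x + 1183 = 0  ⟹  x² + 20x + 91 = 0
x = −7 or x = −13, giving (−7, −8) and (−13, −4).

(−13, −4) and (−7, −8)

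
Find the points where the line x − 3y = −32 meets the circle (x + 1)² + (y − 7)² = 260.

Express y = (32 + x)/3 and substitute into the circle:
10x² + 40x − 2210 = 0  ⟹  x² + 4x − 221 = 0
x = 13 or x = −17, giving (13, 15) and (−17, 5).

(−17, 5) and (13, 15)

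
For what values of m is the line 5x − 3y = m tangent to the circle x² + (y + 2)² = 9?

m = 6 ± 3√34

The line touches the circle iff its distance from (0, −2) is 3:
|5·0 − 3·(−2) − m| / √34 = 3
|m − (6)| = 3√34.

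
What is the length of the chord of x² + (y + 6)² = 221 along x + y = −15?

The distance from (0, −6) to the line is 9/√2, and r² = 221.
Chord = 2√(r² − d²) = 2·√(361/2) = 19√2.

19√2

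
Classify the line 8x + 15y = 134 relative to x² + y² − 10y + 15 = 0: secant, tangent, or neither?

d² = (8·0 + 15·5 − (134))²/289 = 3481/289; r² = 10.
Since d² > r², the line lies outside the circle.

neither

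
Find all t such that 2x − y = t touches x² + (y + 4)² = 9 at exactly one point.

t = 4 ± 3√5

For a tangent, require d(centre, line) = r = 3.
|2·0 − 1·(−4) − t| / √5 = 3
|t − (4)| = 3√5.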